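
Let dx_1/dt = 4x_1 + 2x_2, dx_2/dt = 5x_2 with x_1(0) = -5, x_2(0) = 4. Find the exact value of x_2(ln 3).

A = [[4,2],[0,5]]; eigenvalues λ = 4, 5.
Eigenvectors: (-1,0) for λ=4, (2,1) for λ=5.
From the initial condition, c_1 = 13, c_2 = 4.
x_2(ln 3) = (13)(3^4)(0) + (4)(3^5)(1) = 972.

972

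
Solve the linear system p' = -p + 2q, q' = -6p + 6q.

p(t) = c_1e^(3t) - 2c_2e^(2t), q(t) = 2c_1e^(3t) - 3c_2e^(2t)

Coefficient matrix A = [[-1, 2], [-6, 6]].
Characteristic polynomial det(A - λI) = λ^2 - 5λ + 6 = 0.
Eigenvalues λ = 3, 2.
For λ=3: (A-λI) row 1 is [-4, 2], so an eigenvector is (1, 2).
For λ=2: (A-λI) row 1 is [-3, 2], so an eigenvector is (-2, -3).
General solution: c_1e^(3t)(1,2) + c_2e^(2t)(-2,-3).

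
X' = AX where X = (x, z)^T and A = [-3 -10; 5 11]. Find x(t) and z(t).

x(t) = 3K_1e^(4t)sin(t) + K_1e^(4t)cos(t) + K_2e^(4t)sin(t) - 3K_2e^(4t)cos(t), z(t) = -2K_1e^(4t)sin(t) - K_1e^(4t)cos(t) - K_2e^(4t)sin(t) + 2K_2e^(4t)cos(t)

Coefficient matrix A = [[-3, -10], [5, 11]].
Characteristic polynomial det(A - λI) = λ^2 - 8λ + 17 = 0.
Eigenvalues λ = 4 ± i (complex conjugate pair).
For λ=4+i: an eigenvector is (1,-1) - i(3,-2) = (1 - 3i, -1 + 2i).
A real fundamental pair from Re and Im of e^((4+i)t)v: X_1 = e^(4t)(cos(t)·(1,-1) + sin(t)·(3,-2)), X_2 = e^(4t)(sin(t)·(1,-1) - cos(t)·(3,-2)).
General solution: K_1X_1 + K_2X_2.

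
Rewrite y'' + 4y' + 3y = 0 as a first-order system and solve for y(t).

y(t) = C_1e^(-3t) + C_2e^(-t)

Let x_1 = y, x_2 = y'. Then x_1' = x_2 and x_2' = -3x_1 - 4x_2.
A = [[0,1],[-3,-4]]; det(A-λI) = λ^2 + 4λ + 3.
Eigenvalues λ = -3, -1 with eigenvectors (1,-3), (1,-1).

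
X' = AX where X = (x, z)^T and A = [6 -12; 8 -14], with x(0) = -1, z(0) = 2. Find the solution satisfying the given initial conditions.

Coefficient matrix A = [[6, -12], [8, -14]].
Characteristic polynomial det(A - λI) = λ^2 + 8λ + 12 = 0.
Eigenvalues λ = -6, -2.
For λ=-6: (A-λI) row 1 is [12, -12], so an eigenvector is (-1, -1).
For λ=-2: (A-λI) row 1 is [8, -12], so an eigenvector is (3, 2).
General solution: K_1e^(-6t)(-1,-1) + K_2e^(-2t)(3,2).
Applying x(0)=-1, z(0)=2 gives K_1=-8, K_2=-3.

x(t) = -9e^(-2t) + 8e^(-6t), z(t) = -6e^(-2t) + 8e^(-6t)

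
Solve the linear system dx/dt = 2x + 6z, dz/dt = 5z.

x(t) = K_1e^(2t) + 2K_2e^(5t), z(t) = K_2e^(5t)

Coefficient matrix A = [[2, 6], [0, 5]].
Characteristic polynomial det(A - λI) = λ^2 - 7λ + 10 = 0.
Eigenvalues λ = 2, 5.
For λ=2: (A-λI) row 1 is [0, 6], so an eigenvector is (1, 0).
For λ=5: (A-λI) row 1 is [-3, 6], so an eigenvector is (2, 1).
General solution: K_1e^(2t)(1,0) + K_2e^(5t)(2,1).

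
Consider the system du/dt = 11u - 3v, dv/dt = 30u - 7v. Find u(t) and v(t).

Coefficient matrix A = [[11, -3], [30, -7]].
Characteristic polynomial det(A - λI) = λ^2 - 4λ + 13 = 0.
Eigenvalues λ = 2 ± 3i (complex conjugate pair).
For λ=2+3i: an eigenvector is (0,1) - i(-1,-3) = (0 + i, 1 + 3i).
A real fundamental pair from Re and Im of e^((2+3i)t)v: X_1 = e^(2t)(cos(3t)·(0,1) + sin(3t)·(-1,-3)), X_2 = e^(2t)(sin(3t)·(0,1) - cos(3t)·(-1,-3)).
General solution: c_1X_1 + c_2X_2.

u(t) = -c_1e^(2t)sin(3t) + c_2e^(2t)cos(3t), v(t) = -3c_1e^(2t)sin(3t) + c_1e^(2t)cos(3t) + c_2e^(2t)sin(3t) + 3c_2e^(2t)cos(3t)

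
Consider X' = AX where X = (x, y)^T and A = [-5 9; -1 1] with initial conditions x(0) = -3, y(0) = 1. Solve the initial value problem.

x(t) = 18te^(-2t) - 3e^(-2t), y(t) = 6te^(-2t) + e^(-2t)

Coefficient matrix A = [[-5, 9], [-1, 1]].
Characteristic polynomial det(A - λI) = λ^2 + 4λ + 4 = 0.
Single eigenvalue λ = -2 with algebraic multiplicity 2.
Eigenvector v = (-3,-1); generalized eigenvector w with (A-λI)w=v is (1,0).
General solution: e^(-2t)[c_1·v + c_2·(t·v + w)].
Applying x(0)=-3, y(0)=1 gives c_1=-1, c_2=-6.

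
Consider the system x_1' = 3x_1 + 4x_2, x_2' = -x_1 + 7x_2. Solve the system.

x_1(t) = -2C_1e^(5t) - 2C_2te^(5t) - C_2e^(5t), x_2(t) = -C_1e^(5t) - C_2te^(5t) - C_2e^(5t)

Coefficient matrix A = [[3, 4], [-1, 7]].
Characteristic polynomial det(A - λI) = λ^2 - 10λ + 25 = 0.
Single eigenvalue λ = 5 with algebraic multiplicity 2.
Eigenvector v = (-2,-1); generalized eigenvector w with (A-λI)w=v is (-1,-1).
General solution: e^(5t)[C_1·v + C_2·(t·v + w)].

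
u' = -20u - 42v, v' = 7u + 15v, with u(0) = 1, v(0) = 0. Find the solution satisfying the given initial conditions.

u(t) = -2e^(t) + 3e^(-6t), v(t) = e^(t) - e^(-6t)

Coefficient matrix A = [[-20, -42], [7, 15]].
Characteristic polynomial det(A - λI) = λ^2 + 5λ - 6 = 0.
Eigenvalues λ = 1, -6.
For λ=1: (A-λI) row 1 is [-21, -42], so an eigenvector is (2, -1).
For λ=-6: (A-λI) row 1 is [-14, -42], so an eigenvector is (-3, 1).
General solution: c_1e^(t)(2,-1) + c_2e^(-6t)(-3,1).
Applying u(0)=1, v(0)=0 gives c_1=-1, c_2=-1.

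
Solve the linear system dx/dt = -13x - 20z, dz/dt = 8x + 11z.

Coefficient matrix A = [[-13, -20], [8, 11]].
Characteristic polynomial det(A - λI) = λ^2 + 2λ + 17 = 0.
Eigenvalues λ = -1 ± 4i (complex conjugate pair).
For λ=-1+4i: an eigenvector is (-1,1) - i(-2,1) = (-1 + 2i, 1 - i).
A real fundamental pair from Re and Im of e^((-1+4i)t)v: X_1 = e^(-t)(cos(4t)·(-1,1) + sin(4t)·(-2,1)), X_2 = e^(-t)(sin(4t)·(-1,1) - cos(4t)·(-2,1)).
General solution: c_1X_1 + c_2X_2.

x(t) = -2c_1e^(-t)sin(4t) - c_1e^(-t)cos(4t) - c_2e^(-t)sin(4t) + 2c_2e^(-t)cos(4t), z(t) = c_1e^(-t)sin(4t) + c_1e^(-t)cos(4t) + c_2e^(-t)sin(4t) - c_2e^(-t)cos(4t)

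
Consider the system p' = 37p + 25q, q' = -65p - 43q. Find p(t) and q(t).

Coefficient matrix A = [[37, 25], [-65, -43]].
Characteristic polynomial det(A - λI) = λ^2 + 6λ + 34 = 0.
Eigenvalues λ = -3 ± 5i (complex conjugate pair).
For λ=-3+5i: an eigenvector is (-1,2) - i(2,-3) = (-1 - 2i, 2 + 3i).
A real fundamental pair from Re and Im of e^((-3+5i)t)v: X_1 = e^(-3t)(cos(5t)·(-1,2) + sin(5t)·(2,-3)), X_2 = e^(-3t)(sin(5t)·(-1,2) - cos(5t)·(2,-3)).
General solution: K_1X_1 + K_2X_2.

p(t) = 2K_1e^(-3t)sin(5t) - K_1e^(-3t)cos(5t) - K_2e^(-3t)sin(5t) - 2K_2e^(-3t)cos(5t), q(t) = -3K_1e^(-3t)sin(5t) + 2K_1e^(-3t)cos(5t) + 2K_2e^(-3t)sin(5t) + 3K_2e^(-3t)cos(5t)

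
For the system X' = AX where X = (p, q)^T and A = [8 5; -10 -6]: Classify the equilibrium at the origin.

unstable spiral

A = [[8,5],[-10,-6]]; det(A-λI) = λ^2 - 2λ + 2.
λ = 1 ± i: positive real part.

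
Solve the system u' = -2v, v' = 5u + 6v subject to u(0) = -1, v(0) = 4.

Coefficient matrix A = [[0, -2], [5, 6]].
Characteristic polynomial det(A - λI) = λ^2 - 6λ + 10 = 0.
Eigenvalues λ = 3 ± i (complex conjugate pair).
For λ=3+i: an eigenvector is (1,-1) - i(-1,2) = (1 + i, -1 - 2i).
A real fundamental pair from Re and Im of e^((3+i)t)v: X_1 = e^(3t)(cos(t)·(1,-1) + sin(t)·(-1,2)), X_2 = e^(3t)(sin(t)·(1,-1) - cos(t)·(-1,2)).
General solution: K_1X_1 + K_2X_2.
Applying u(0)=-1, v(0)=4 gives K_1=2, K_2=-3.

u(t) = -5e^(3t)sin(t) - e^(3t)cos(t), v(t) = 7e^(3t)sin(t) + 4e^(3t)cos(t)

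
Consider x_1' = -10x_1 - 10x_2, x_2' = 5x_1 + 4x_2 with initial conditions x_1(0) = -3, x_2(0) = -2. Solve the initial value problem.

Coefficient matrix A = [[-10, -10], [5, 4]].
Characteristic polynomial det(A - λI) = λ^2 + 6λ + 10 = 0.
Eigenvalues λ = -3 ± i (complex conjugate pair).
For λ=-3+i: an eigenvector is (-1,1) - i(-3,2) = (-1 + 3i, 1 - 2i).
A real fundamental pair from Re and Im of e^((-3+i)t)v: X_1 = e^(-3t)(cos(t)·(-1,1) + sin(t)·(-3,2)), X_2 = e^(-3t)(sin(t)·(-1,1) - cos(t)·(-3,2)).
General solution: K_1X_1 + K_2X_2.
Applying x_1(0)=-3, x_2(0)=-2 gives K_1=-12, K_2=-5.

x_1(t) = 41e^(-3t)sin(t) - 3e^(-3t)cos(t), x_2(t) = -29e^(-3t)sin(t) - 2e^(-3t)cos(t)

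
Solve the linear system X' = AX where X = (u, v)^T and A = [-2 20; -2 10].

u(t) = K_1e^(4t)sin(2t) + 3K_1e^(4t)cos(2t) + 3K_2e^(4t)sin(2t) - K_2e^(4t)cos(2t), v(t) = K_1e^(4t)cos(2t) + K_2e^(4t)sin(2t)

Coefficient matrix A = [[-2, 20], [-2, 10]].
Characteristic polynomial det(A - λI) = λ^2 - 8λ + 20 = 0.
Eigenvalues λ = 4 ± 2i (complex conjugate pair).
For λ=4+2i: an eigenvector is (3,1) - i(1,0) = (3 - i, 1).
A real fundamental pair from Re and Im of e^((4+2i)t)v: X_1 = e^(4t)(cos(2t)·(3,1) + sin(2t)·(1,0)), X_2 = e^(4t)(sin(2t)·(3,1) - cos(2t)·(1,0)).
General solution: K_1X_1 + K_2X_2.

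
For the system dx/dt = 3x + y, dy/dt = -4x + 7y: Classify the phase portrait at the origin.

A = [[3,1],[-4,7]]; det(A-λI) = λ^2 - 10λ + 25.
repeated λ = 5 with a single eigenvector.

unstable improper node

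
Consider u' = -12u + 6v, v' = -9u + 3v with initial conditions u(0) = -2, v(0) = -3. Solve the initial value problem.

u(t) = -2e^(-3t), v(t) = -3e^(-3t)

Coefficient matrix A = [[-12, 6], [-9, 3]].
Characteristic polynomial det(A - λI) = λ^2 + 9λ + 18 = 0.
Eigenvalues λ = -3, -6.
For λ=-3: (A-λI) row 1 is [-9, 6], so an eigenvector is (2, 3).
For λ=-6: (A-λI) row 1 is [-6, 6], so an eigenvector is (-1, -1).
General solution: C_1e^(-3t)(2,3) + C_2e^(-6t)(-1,-1).
Applying u(0)=-2, v(0)=-3 gives C_1=-1, C_2=0.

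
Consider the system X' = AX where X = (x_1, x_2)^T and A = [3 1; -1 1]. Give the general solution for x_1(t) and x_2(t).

x_1(t) = -K_1e^(2t) - K_2te^(2t) - 2K_2e^(2t), x_2(t) = K_1e^(2t) + K_2te^(2t) + K_2e^(2t)

Coefficient matrix A = [[3, 1], [-1, 1]].
Characteristic polynomial det(A - λI) = λ^2 - 4λ + 4 = 0.
Single eigenvalue λ = 2 with algebraic multiplicity 2.
Eigenvector v = (-1,1); generalized eigenvector w with (A-λI)w=v is (-2,1).
General solution: e^(2t)[K_1·v + K_2·(t·v + w)].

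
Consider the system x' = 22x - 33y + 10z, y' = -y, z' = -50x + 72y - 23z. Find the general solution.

x(t) = -2C_1e^(-3t) + C_2e^(-t) + C_3e^(2t), y(t) = C_2e^(-t), z(t) = 5C_1e^(-3t) + C_2e^(-t) - 2C_3e^(2t)

Coefficient matrix A = [[22, -33, 10], [0, -1, 0], [-50, 72, -23]].
det(A - λI) = 0 gives eigenvalues λ = -3, -1, 2.
For λ=-3: eigenvector (-2,0,5).
For λ=-1: eigenvector (1,1,1).
For λ=2: eigenvector (1,0,-2).
General solution: C_1e^(-3t)(-2,0,5) + C_2e^(-t)(1,1,1) + C_3e^(2t)(1,0,-2).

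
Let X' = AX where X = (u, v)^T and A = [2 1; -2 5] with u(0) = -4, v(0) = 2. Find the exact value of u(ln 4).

896

A = [[2,1],[-2,5]]; eigenvalues λ = 3, 4.
Eigenvectors: (-1,-1) for λ=3, (-1,-2) for λ=4.
From the initial condition, c_1 = 10, c_2 = -6.
u(ln 4) = (10)(4^3)(-1) + (-6)(4^4)(-1) = 896.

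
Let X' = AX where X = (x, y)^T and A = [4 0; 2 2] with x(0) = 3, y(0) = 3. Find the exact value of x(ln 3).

A = [[4,0],[2,2]]; eigenvalues λ = 2, 4.
Eigenvectors: (0,-1) for λ=2, (1,1) for λ=4.
From the initial condition, c_1 = 0, c_2 = 3.
x(ln 3) = (0)(3^2)(0) + (3)(3^4)(1) = 243.

243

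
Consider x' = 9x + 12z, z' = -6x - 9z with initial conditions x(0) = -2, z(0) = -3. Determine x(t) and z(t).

Coefficient matrix A = [[9, 12], [-6, -9]].
Characteristic polynomial det(A - λI) = λ^2 - 9 = 0.
Eigenvalues λ = -3, 3.
For λ=-3: (A-λI) row 1 is [12, 12], so an eigenvector is (-1, 1).
For λ=3: (A-λI) row 1 is [6, 12], so an eigenvector is (2, -1).
General solution: C_1e^(-3t)(-1,1) + C_2e^(3t)(2,-1).
Applying x(0)=-2, z(0)=-3 gives C_1=-8, C_2=-5.

x(t) = -10e^(3t) + 8e^(-3t), z(t) = 5e^(3t) - 8e^(-3t)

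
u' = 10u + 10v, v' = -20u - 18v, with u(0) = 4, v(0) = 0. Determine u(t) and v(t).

Coefficient matrix A = [[10, 10], [-20, -18]].
Characteristic polynomial det(A - λI) = λ^2 + 8λ + 20 = 0.
Eigenvalues λ = -4 ± 2i (complex conjugate pair).
For λ=-4+2i: an eigenvector is (2,-3) - i(-1,1) = (2 + i, -3 - i).
A real fundamental pair from Re and Im of e^((-4+2i)t)v: X_1 = e^(-4t)(cos(2t)·(2,-3) + sin(2t)·(-1,1)), X_2 = e^(-4t)(sin(2t)·(2,-3) - cos(2t)·(-1,1)).
General solution: C_1X_1 + C_2X_2.
Applying u(0)=4, v(0)=0 gives C_1=-4, C_2=12.

u(t) = 28e^(-4t)sin(2t) + 4e^(-4t)cos(2t), v(t) = -40e^(-4t)sin(2t)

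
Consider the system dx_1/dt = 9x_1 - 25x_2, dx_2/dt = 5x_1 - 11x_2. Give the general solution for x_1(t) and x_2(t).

Coefficient matrix A = [[9, -25], [5, -11]].
Characteristic polynomial det(A - λI) = λ^2 + 2λ + 26 = 0.
Eigenvalues λ = -1 ± 5i (complex conjugate pair).
For λ=-1+5i: an eigenvector is (1,0) - i(2,1) = (1 - 2i, 0 - i).
A real fundamental pair from Re and Im of e^((-1+5i)t)v: X_1 = e^(-t)(cos(5t)·(1,0) + sin(5t)·(2,1)), X_2 = e^(-t)(sin(5t)·(1,0) - cos(5t)·(2,1)).
General solution: c_1X_1 + c_2X_2.

x_1(t) = 2c_1e^(-t)sin(5t) + c_1e^(-t)cos(5t) + c_2e^(-t)sin(5t) - 2c_2e^(-t)cos(5t), x_2(t) = c_1e^(-t)sin(5t) - c_2e^(-t)cos(5t)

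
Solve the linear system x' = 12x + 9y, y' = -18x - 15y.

Coefficient matrix A = [[12, 9], [-18, -15]].
Characteristic polynomial det(A - λI) = λ^2 + 3λ - 18 = 0.
Eigenvalues λ = -6, 3.
For λ=-6: (A-λI) row 1 is [18, 9], so an eigenvector is (-1, 2).
For λ=3: (A-λI) row 1 is [9, 9], so an eigenvector is (1, -1).
General solution: C_1e^(-6t)(-1,2) + C_2e^(3t)(1,-1).

x(t) = -C_1e^(-6t) + C_2e^(3t), y(t) = 2C_1e^(-6t) - C_2e^(3t)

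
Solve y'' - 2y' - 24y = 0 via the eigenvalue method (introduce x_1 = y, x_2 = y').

Let x_1 = y, x_2 = y'. Then x_1' = x_2 and x_2' = 24x_1 + 2x_2.
A = [[0,1],[24,2]]; det(A-λI) = λ^2 - 2λ - 24.
Eigenvalues λ = 6, -4 with eigenvectors (1,6), (1,-4).

y(t) = c_1e^(6t) + c_2e^(-4t)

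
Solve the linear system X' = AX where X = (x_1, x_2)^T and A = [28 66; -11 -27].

Coefficient matrix A = [[28, 66], [-11, -27]].
Characteristic polynomial det(A - λI) = λ^2 - λ - 30 = 0.
Eigenvalues λ = 6, -5.
For λ=6: (A-λI) row 1 is [22, 66], so an eigenvector is (3, -1).
For λ=-5: (A-λI) row 1 is [33, 66], so an eigenvector is (2, -1).
General solution: C_1e^(6t)(3,-1) + C_2e^(-5t)(2,-1).

x_1(t) = 3C_1e^(6t) + 2C_2e^(-5t), x_2(t) = -C_1e^(6t) - C_2e^(-5t)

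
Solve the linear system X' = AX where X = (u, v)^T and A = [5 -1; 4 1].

u(t) = -K_1e^(3t) - K_2te^(3t), v(t) = -2K_1e^(3t) - 2K_2te^(3t) + K_2e^(3t)

Coefficient matrix A = [[5, -1], [4, 1]].
Characteristic polynomial det(A - λI) = λ^2 - 6λ + 9 = 0.
Single eigenvalue λ = 3 with algebraic multiplicity 2.
Eigenvector v = (-1,-2); generalized eigenvector w with (A-λI)w=v is (0,1).
General solution: e^(3t)[K_1·v + K_2·(t·v + w)].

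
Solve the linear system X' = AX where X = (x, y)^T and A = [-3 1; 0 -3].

x(t) = C_1e^(-3t) + C_2te^(-3t) + 2C_2e^(-3t), y(t) = C_2e^(-3t)

Coefficient matrix A = [[-3, 1], [0, -3]].
Characteristic polynomial det(A - λI) = λ^2 + 6λ + 9 = 0.
Single eigenvalue λ = -3 with algebraic multiplicity 2.
Eigenvector v = (1,0); generalized eigenvector w with (A-λI)w=v is (2,1).
General solution: e^(-3t)[C_1·v + C_2·(t·v + w)].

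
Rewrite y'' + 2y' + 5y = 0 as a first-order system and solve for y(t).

y(t) = K_1e^(-t)cos(2t) + K_2e^(-t)sin(2t)

Let x_1 = y, x_2 = y'. Then x_1' = x_2 and x_2' = -5x_1 - 2x_2.
A = [[0,1],[-5,-2]]; det(A-λI) = λ^2 + 2λ + 5.
Eigenvalues λ = -1 ± 2i.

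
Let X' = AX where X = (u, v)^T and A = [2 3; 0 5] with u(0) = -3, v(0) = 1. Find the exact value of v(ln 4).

1024

A = [[2,3],[0,5]]; eigenvalues λ = 5, 2.
Eigenvectors: (1,1) for λ=5, (-1,0) for λ=2.
From the initial condition, c_1 = 1, c_2 = 4.
v(ln 4) = (1)(4^5)(1) + (4)(4^2)(0) = 1024.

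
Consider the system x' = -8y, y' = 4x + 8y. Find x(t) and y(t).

Coefficient matrix A = [[0, -8], [4, 8]].
Characteristic polynomial det(A - λI) = λ^2 - 8λ + 32 = 0.
Eigenvalues λ = 4 ± 4i (complex conjugate pair).
For λ=4+4i: an eigenvector is (1,0) - i(-1,1) = (1 + i, 0 - i).
A real fundamental pair from Re and Im of e^((4+4i)t)v: X_1 = e^(4t)(cos(4t)·(1,0) + sin(4t)·(-1,1)), X_2 = e^(4t)(sin(4t)·(1,0) - cos(4t)·(-1,1)).
General solution: c_1X_1 + c_2X_2.

x(t) = -c_1e^(4t)sin(4t) + c_1e^(4t)cos(4t) + c_2e^(4t)sin(4t) + c_2e^(4t)cos(4t), y(t) = c_1e^(4t)sin(4t) - c_2e^(4t)cos(4t)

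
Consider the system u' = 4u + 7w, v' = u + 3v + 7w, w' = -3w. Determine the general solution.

u(t) = -C_1e^(-3t) + C_2e^(4t), v(t) = -C_1e^(-3t) + C_2e^(4t) - C_3e^(3t), w(t) = C_1e^(-3t)

Coefficient matrix A = [[4, 0, 7], [1, 3, 7], [0, 0, -3]].
det(A - λI) = 0 gives eigenvalues λ = -3, 4, 3.
For λ=-3: eigenvector (-1,-1,1).
For λ=4: eigenvector (1,1,0).
For λ=3: eigenvector (0,-1,0).
General solution: C_1e^(-3t)(-1,-1,1) + C_2e^(4t)(1,1,0) + C_3e^(3t)(0,-1,0).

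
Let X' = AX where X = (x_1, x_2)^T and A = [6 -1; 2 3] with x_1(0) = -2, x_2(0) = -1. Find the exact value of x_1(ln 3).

A = [[6,-1],[2,3]]; eigenvalues λ = 5, 4.
Eigenvectors: (1,1) for λ=5, (-1,-2) for λ=4.
From the initial condition, c_1 = -3, c_2 = -1.
x_1(ln 3) = (-3)(3^5)(1) + (-1)(3^4)(-1) = -648.

-648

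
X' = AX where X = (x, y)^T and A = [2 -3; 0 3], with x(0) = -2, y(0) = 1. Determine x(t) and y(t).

Coefficient matrix A = [[2, -3], [0, 3]].
Characteristic polynomial det(A - λI) = λ^2 - 5λ + 6 = 0.
Eigenvalues λ = 2, 3.
For λ=2: (A-λI) row 1 is [0, -3], so an eigenvector is (-1, 0).
For λ=3: (A-λI) row 1 is [-1, -3], so an eigenvector is (3, -1).
General solution: K_1e^(2t)(-1,0) + K_2e^(3t)(3,-1).
Applying x(0)=-2, y(0)=1 gives K_1=-1, K_2=-1.

x(t) = -3e^(3t) + e^(2t), y(t) = e^(3t)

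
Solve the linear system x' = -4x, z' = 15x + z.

Coefficient matrix A = [[-4, 0], [15, 1]].
Characteristic polynomial det(A - λI) = λ^2 + 3λ - 4 = 0.
Eigenvalues λ = -4, 1.
For λ=-4: (A-λI) row 2 is [15, 5], so an eigenvector is (1, -3).
For λ=1: (A-λI) row 1 is [-5, 0], so an eigenvector is (0, 1).
General solution: c_1e^(-4t)(1,-3) + c_2e^(t)(0,1).

x(t) = c_1e^(-4t), z(t) = -3c_1e^(-4t) + c_2e^(t)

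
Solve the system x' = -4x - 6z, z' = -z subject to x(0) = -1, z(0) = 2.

Coefficient matrix A = [[-4, -6], [0, -1]].
Characteristic polynomial det(A - λI) = λ^2 + 5λ + 4 = 0.
Eigenvalues λ = -4, -1.
For λ=-4: (A-λI) row 1 is [0, -6], so an eigenvector is (1, 0).
For λ=-1: (A-λI) row 1 is [-3, -6], so an eigenvector is (2, -1).
General solution: K_1e^(-4t)(1,0) + K_2e^(-t)(2,-1).
Applying x(0)=-1, z(0)=2 gives K_1=3, K_2=-2.

x(t) = -4e^(-t) + 3e^(-4t), z(t) = 2e^(-t)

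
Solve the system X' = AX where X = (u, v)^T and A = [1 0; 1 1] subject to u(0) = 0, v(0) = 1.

Coefficient matrix A = [[1, 0], [1, 1]].
Characteristic polynomial det(A - λI) = λ^2 - 2λ + 1 = 0.
Single eigenvalue λ = 1 with algebraic multiplicity 2.
Eigenvector v = (0,1); generalized eigenvector w with (A-λI)w=v is (1,-1).
General solution: e^(t)[C_1·v + C_2·(t·v + w)].
Applying u(0)=0, v(0)=1 gives C_1=1, C_2=0.

u(t) = 0, v(t) = e^(t)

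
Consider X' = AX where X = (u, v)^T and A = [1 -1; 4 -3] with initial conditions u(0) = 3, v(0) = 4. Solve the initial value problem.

Coefficient matrix A = [[1, -1], [4, -3]].
Characteristic polynomial det(A - λI) = λ^2 + 2λ + 1 = 0.
Single eigenvalue λ = -1 with algebraic multiplicity 2.
Eigenvector v = (1,2); generalized eigenvector w with (A-λI)w=v is (2,3).
General solution: e^(-t)[c_1·v + c_2·(t·v + w)].
Applying u(0)=3, v(0)=4 gives c_1=-1, c_2=2.

u(t) = 2te^(-t) + 3e^(-t), v(t) = 4te^(-t) + 4e^(-t)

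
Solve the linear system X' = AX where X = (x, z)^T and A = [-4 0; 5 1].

x(t) = -K_1e^(-4t), z(t) = K_1e^(-4t) + K_2e^(t)

Coefficient matrix A = [[-4, 0], [5, 1]].
Characteristic polynomial det(A - λI) = λ^2 + 3λ - 4 = 0.
Eigenvalues λ = -4, 1.
For λ=-4: (A-λI) row 2 is [5, 5], so an eigenvector is (-1, 1).
For λ=1: (A-λI) row 1 is [-5, 0], so an eigenvector is (0, 1).
General solution: K_1e^(-4t)(-1,1) + K_2e^(t)(0,1).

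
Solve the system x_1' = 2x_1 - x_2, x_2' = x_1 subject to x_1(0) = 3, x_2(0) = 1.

Coefficient matrix A = [[2, -1], [1, 0]].
Characteristic polynomial det(A - λI) = λ^2 - 2λ + 1 = 0.
Single eigenvalue λ = 1 with algebraic multiplicity 2.
Eigenvector v = (-1,-1); generalized eigenvector w with (A-λI)w=v is (0,1).
General solution: e^(t)[K_1·v + K_2·(t·v + w)].
Applying x_1(0)=3, x_2(0)=1 gives K_1=-3, K_2=-2.

x_1(t) = 2te^(t) + 3e^(t), x_2(t) = 2te^(t) + e^(t)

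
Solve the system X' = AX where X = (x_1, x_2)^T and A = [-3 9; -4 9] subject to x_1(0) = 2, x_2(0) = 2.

x_1(t) = 6te^(3t) + 2e^(3t), x_2(t) = 4te^(3t) + 2e^(3t)

Coefficient matrix A = [[-3, 9], [-4, 9]].
Characteristic polynomial det(A - λI) = λ^2 - 6λ + 9 = 0.
Single eigenvalue λ = 3 with algebraic multiplicity 2.
Eigenvector v = (-3,-2); generalized eigenvector w with (A-λI)w=v is (2,1).
General solution: e^(3t)[K_1·v + K_2·(t·v + w)].
Applying x_1(0)=2, x_2(0)=2 gives K_1=-2, K_2=-2.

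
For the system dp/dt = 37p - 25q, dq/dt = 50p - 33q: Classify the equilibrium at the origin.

unstable spiral

A = [[37,-25],[50,-33]]; det(A-λI) = λ^2 - 4λ + 29.
λ = 2 ± 5i: positive real part.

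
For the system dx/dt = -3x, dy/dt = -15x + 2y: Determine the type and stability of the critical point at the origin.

A = [[-3,0],[-15,2]]; det(A-λI) = λ^2 + λ - 6.
λ = 2, -3: opposite signs.

saddle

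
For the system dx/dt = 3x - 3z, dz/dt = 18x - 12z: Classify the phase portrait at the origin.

A = [[3,-3],[18,-12]]; det(A-λI) = λ^2 + 9λ + 18.
λ = -3, -6: both negative.

stable node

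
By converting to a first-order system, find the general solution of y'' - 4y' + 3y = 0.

y(t) = K_1e^(3t) + K_2e^(t)

Let x_1 = y, x_2 = y'. Then x_1' = x_2 and x_2' = -3x_1 + 4x_2.
A = [[0,1],[-3,4]]; det(A-λI) = λ^2 - 4λ + 3.
Eigenvalues λ = 3, 1 with eigenvectors (1,3), (1,1).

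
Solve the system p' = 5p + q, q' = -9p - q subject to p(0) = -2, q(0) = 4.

p(t) = -2te^(2t) - 2e^(2t), q(t) = 6te^(2t) + 4e^(2t)

Coefficient matrix A = [[5, 1], [-9, -1]].
Characteristic polynomial det(A - λI) = λ^2 - 4λ + 4 = 0.
Single eigenvalue λ = 2 with algebraic multiplicity 2.
Eigenvector v = (1,-3); generalized eigenvector w with (A-λI)w=v is (0,1).
General solution: e^(2t)[K_1·v + K_2·(t·v + w)].
Applying p(0)=-2, q(0)=4 gives K_1=-2, K_2=-2.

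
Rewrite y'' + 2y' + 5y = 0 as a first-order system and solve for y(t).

Let x_1 = y, x_2 = y'. Then x_1' = x_2 and x_2' = -5x_1 - 2x_2.
A = [[0,1],[-5,-2]]; det(A-λI) = λ^2 + 2λ + 5.
Eigenvalues λ = -1 ± 2i.

y(t) = K_1e^(-t)cos(2t) + K_2e^(-t)sin(2t)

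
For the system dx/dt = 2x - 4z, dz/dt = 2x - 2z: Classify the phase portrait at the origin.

center

A = [[2,-4],[2,-2]]; det(A-λI) = λ^2 + 4.
λ = 0 ± 2i: zero real part.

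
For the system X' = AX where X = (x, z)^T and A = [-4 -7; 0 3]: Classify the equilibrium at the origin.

A = [[-4,-7],[0,3]]; det(A-λI) = λ^2 + λ - 12.
λ = -4, 3: opposite signs.

saddle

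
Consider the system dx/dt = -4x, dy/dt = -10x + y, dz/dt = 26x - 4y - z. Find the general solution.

Coefficient matrix A = [[-4, 0, 0], [-10, 1, 0], [26, -4, -1]].
det(A - λI) = 0 gives eigenvalues λ = -4, 1, -1.
For λ=-4: eigenvector (1,2,-6).
For λ=1: eigenvector (0,1,-2).
For λ=-1: eigenvector (0,0,1).
General solution: c_1e^(-4t)(1,2,-6) + c_2e^(t)(0,1,-2) + c_3e^(-t)(0,0,1).

x(t) = c_1e^(-4t), y(t) = 2c_1e^(-4t) + c_2e^(t), z(t) = -6c_1e^(-4t) - 2c_2e^(t) + c_3e^(-t)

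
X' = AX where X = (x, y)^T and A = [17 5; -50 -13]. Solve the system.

x(t) = -C_1e^(2t)cos(5t) - C_2e^(2t)sin(5t), y(t) = C_1e^(2t)sin(5t) + 3C_1e^(2t)cos(5t) + 3C_2e^(2t)sin(5t) - C_2e^(2t)cos(5t)

Coefficient matrix A = [[17, 5], [-50, -13]].
Characteristic polynomial det(A - λI) = λ^2 - 4λ + 29 = 0.
Eigenvalues λ = 2 ± 5i (complex conjugate pair).
For λ=2+5i: an eigenvector is (-1,3) - i(0,1) = (-1, 3 - i).
A real fundamental pair from Re and Im of e^((2+5i)t)v: X_1 = e^(2t)(cos(5t)·(-1,3) + sin(5t)·(0,1)), X_2 = e^(2t)(sin(5t)·(-1,3) - cos(5t)·(0,1)).
General solution: C_1X_1 + C_2X_2.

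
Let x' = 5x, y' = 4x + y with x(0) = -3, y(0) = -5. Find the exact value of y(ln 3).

-735

A = [[5,0],[4,1]]; eigenvalues λ = 1, 5.
Eigenvectors: (0,-1) for λ=1, (1,1) for λ=5.
From the initial condition, c_1 = 2, c_2 = -3.
y(ln 3) = (2)(3^1)(-1) + (-3)(3^5)(1) = -735.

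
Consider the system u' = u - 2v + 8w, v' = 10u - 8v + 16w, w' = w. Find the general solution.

u(t) = c_1e^(-3t) + 2c_2e^(t) + 2c_3e^(-4t), v(t) = 2c_1e^(-3t) + 4c_2e^(t) + 5c_3e^(-4t), w(t) = c_2e^(t)

Coefficient matrix A = [[1, -2, 8], [10, -8, 16], [0, 0, 1]].
det(A - λI) = 0 gives eigenvalues λ = -3, 1, -4.
For λ=-3: eigenvector (1,2,0).
For λ=1: eigenvector (2,4,1).
For λ=-4: eigenvector (2,5,0).
General solution: c_1e^(-3t)(1,2,0) + c_2e^(t)(2,4,1) + c_3e^(-4t)(2,5,0).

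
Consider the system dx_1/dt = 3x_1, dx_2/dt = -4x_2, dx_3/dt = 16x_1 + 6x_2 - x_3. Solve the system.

x_1(t) = C_3e^(3t), x_2(t) = C_2e^(-4t), x_3(t) = C_1e^(-t) - 2C_2e^(-4t) + 4C_3e^(3t)

Coefficient matrix A = [[3, 0, 0], [0, -4, 0], [16, 6, -1]].
det(A - λI) = 0 gives eigenvalues λ = -1, -4, 3.
For λ=-1: eigenvector (0,0,1).
For λ=-4: eigenvector (0,1,-2).
For λ=3: eigenvector (1,0,4).
General solution: C_1e^(-t)(0,0,1) + C_2e^(-4t)(0,1,-2) + C_3e^(3t)(1,0,4).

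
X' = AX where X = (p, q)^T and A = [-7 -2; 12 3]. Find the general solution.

Coefficient matrix A = [[-7, -2], [12, 3]].
Characteristic polynomial det(A - λI) = λ^2 + 4λ + 3 = 0.
Eigenvalues λ = -1, -3.
For λ=-1: (A-λI) row 1 is [-6, -2], so an eigenvector is (1, -3).
For λ=-3: (A-λI) row 1 is [-4, -2], so an eigenvector is (-1, 2).
General solution: c_1e^(-t)(1,-3) + c_2e^(-3t)(-1,2).

p(t) = c_1e^(-t) - c_2e^(-3t), q(t) = -3c_1e^(-t) + 2c_2e^(-3t)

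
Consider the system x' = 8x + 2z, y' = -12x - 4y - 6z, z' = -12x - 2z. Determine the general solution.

Coefficient matrix A = [[8, 0, 2], [-12, -4, -6], [-12, 0, -2]].
det(A - λI) = 0 gives eigenvalues λ = 4, -4, 2.
For λ=4: eigenvector (1,0,-2).
For λ=-4: eigenvector (0,1,0).
For λ=2: eigenvector (-1,-1,3).
General solution: c_1e^(4t)(1,0,-2) + c_2e^(-4t)(0,1,0) + c_3e^(2t)(-1,-1,3).

x(t) = c_1e^(4t) - c_3e^(2t), y(t) = c_2e^(-4t) - c_3e^(2t), z(t) = -2c_1e^(4t) + 3c_3e^(2t)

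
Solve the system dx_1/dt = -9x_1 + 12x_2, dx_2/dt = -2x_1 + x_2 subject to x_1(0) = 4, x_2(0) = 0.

Coefficient matrix A = [[-9, 12], [-2, 1]].
Characteristic polynomial det(A - λI) = λ^2 + 8λ + 15 = 0.
Eigenvalues λ = -3, -5.
For λ=-3: (A-λI) row 1 is [-6, 12], so an eigenvector is (-2, -1).
For λ=-5: (A-λI) row 1 is [-4, 12], so an eigenvector is (3, 1).
General solution: C_1e^(-3t)(-2,-1) + C_2e^(-5t)(3,1).
Applying x_1(0)=4, x_2(0)=0 gives C_1=4, C_2=4.

x_1(t) = -8e^(-3t) + 12e^(-5t), x_2(t) = -4e^(-3t) + 4e^(-5t)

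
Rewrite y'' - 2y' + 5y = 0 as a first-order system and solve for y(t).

Let x_1 = y, x_2 = y'. Then x_1' = x_2 and x_2' = -5x_1 + 2x_2.
A = [[0,1],[-5,2]]; det(A-λI) = λ^2 - 2λ + 5.
Eigenvalues λ = 1 ± 2i.

y(t) = c_1e^(t)cos(2t) + c_2e^(t)sin(2t)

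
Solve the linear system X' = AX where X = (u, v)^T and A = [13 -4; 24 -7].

Coefficient matrix A = [[13, -4], [24, -7]].
Characteristic polynomial det(A - λI) = λ^2 - 6λ + 5 = 0.
Eigenvalues λ = 1, 5.
For λ=1: (A-λI) row 1 is [12, -4], so an eigenvector is (-1, -3).
For λ=5: (A-λI) row 1 is [8, -4], so an eigenvector is (-1, -2).
General solution: K_1e^(t)(-1,-3) + K_2e^(5t)(-1,-2).

u(t) = -K_1e^(t) - K_2e^(5t), v(t) = -3K_1e^(t) - 2K_2e^(5t)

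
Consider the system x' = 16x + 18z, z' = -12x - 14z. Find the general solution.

Coefficient matrix A = [[16, 18], [-12, -14]].
Characteristic polynomial det(A - λI) = λ^2 - 2λ - 8 = 0.
Eigenvalues λ = -2, 4.
For λ=-2: (A-λI) row 1 is [18, 18], so an eigenvector is (1, -1).
For λ=4: (A-λI) row 1 is [12, 18], so an eigenvector is (3, -2).
General solution: K_1e^(-2t)(1,-1) + K_2e^(4t)(3,-2).

x(t) = K_1e^(-2t) + 3K_2e^(4t), z(t) = -K_1e^(-2t) - 2K_2e^(4t)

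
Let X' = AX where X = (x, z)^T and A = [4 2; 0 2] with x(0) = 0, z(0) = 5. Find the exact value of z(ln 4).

80

A = [[4,2],[0,2]]; eigenvalues λ = 2, 4.
Eigenvectors: (-1,1) for λ=2, (-1,0) for λ=4.
From the initial condition, c_1 = 5, c_2 = -5.
z(ln 4) = (5)(4^2)(1) + (-5)(4^4)(0) = 80.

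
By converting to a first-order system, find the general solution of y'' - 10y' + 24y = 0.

y(t) = K_1e^(4t) + K_2e^(6t)

Let x_1 = y, x_2 = y'. Then x_1' = x_2 and x_2' = -24x_1 + 10x_2.
A = [[0,1],[-24,10]]; det(A-λI) = λ^2 - 10λ + 24.
Eigenvalues λ = 4, 6 with eigenvectors (1,4), (1,6).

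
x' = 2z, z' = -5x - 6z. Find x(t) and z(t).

Coefficient matrix A = [[0, 2], [-5, -6]].
Characteristic polynomial det(A - λI) = λ^2 + 6λ + 10 = 0.
Eigenvalues λ = -3 ± i (complex conjugate pair).
For λ=-3+i: an eigenvector is (-1,1) - i(-1,2) = (-1 + i, 1 - 2i).
A real fundamental pair from Re and Im of e^((-3+i)t)v: X_1 = e^(-3t)(cos(t)·(-1,1) + sin(t)·(-1,2)), X_2 = e^(-3t)(sin(t)·(-1,1) - cos(t)·(-1,2)).
General solution: K_1X_1 + K_2X_2.

x(t) = -K_1e^(-3t)sin(t) - K_1e^(-3t)cos(t) - K_2e^(-3t)sin(t) + K_2e^(-3t)cos(t), z(t) = 2K_1e^(-3t)sin(t) + K_1e^(-3t)cos(t) + K_2e^(-3t)sin(t) - 2K_2e^(-3t)cos(t)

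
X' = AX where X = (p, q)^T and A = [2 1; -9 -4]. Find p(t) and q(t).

Coefficient matrix A = [[2, 1], [-9, -4]].
Characteristic polynomial det(A - λI) = λ^2 + 2λ + 1 = 0.
Single eigenvalue λ = -1 with algebraic multiplicity 2.
Eigenvector v = (-1,3); generalized eigenvector w with (A-λI)w=v is (-1,2).
General solution: e^(-t)[K_1·v + K_2·(t·v + w)].

p(t) = -K_1e^(-t) - K_2te^(-t) - K_2e^(-t), q(t) = 3K_1e^(-t) + 3K_2te^(-t) + 2K_2e^(-t)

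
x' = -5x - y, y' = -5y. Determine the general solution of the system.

x(t) = -K_1e^(-5t) - K_2te^(-5t) + 3K_2e^(-5t), y(t) = K_2e^(-5t)

Coefficient matrix A = [[-5, -1], [0, -5]].
Characteristic polynomial det(A - λI) = λ^2 + 10λ + 25 = 0.
Single eigenvalue λ = -5 with algebraic multiplicity 2.
Eigenvector v = (-1,0); generalized eigenvector w with (A-λI)w=v is (3,1).
General solution: e^(-5t)[K_1·v + K_2·(t·v + w)].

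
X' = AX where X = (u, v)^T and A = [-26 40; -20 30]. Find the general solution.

u(t) = 3c_1e^(2t)sin(4t) + c_1e^(2t)cos(4t) + c_2e^(2t)sin(4t) - 3c_2e^(2t)cos(4t), v(t) = 2c_1e^(2t)sin(4t) + c_1e^(2t)cos(4t) + c_2e^(2t)sin(4t) - 2c_2e^(2t)cos(4t)

Coefficient matrix A = [[-26, 40], [-20, 30]].
Characteristic polynomial det(A - λI) = λ^2 - 4λ + 20 = 0.
Eigenvalues λ = 2 ± 4i (complex conjugate pair).
For λ=2+4i: an eigenvector is (1,1) - i(3,2) = (1 - 3i, 1 - 2i).
A real fundamental pair from Re and Im of e^((2+4i)t)v: X_1 = e^(2t)(cos(4t)·(1,1) + sin(4t)·(3,2)), X_2 = e^(2t)(sin(4t)·(1,1) - cos(4t)·(3,2)).
General solution: c_1X_1 + c_2X_2.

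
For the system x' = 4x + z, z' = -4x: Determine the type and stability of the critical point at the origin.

unstable improper node

A = [[4,1],[-4,0]]; det(A-λI) = λ^2 - 4λ + 4.
repeated λ = 2 with a single eigenvector.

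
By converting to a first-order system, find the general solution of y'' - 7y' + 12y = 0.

y(t) = K_1e^(3t) + K_2e^(4t)

Let x_1 = y, x_2 = y'. Then x_1' = x_2 and x_2' = -12x_1 + 7x_2.
A = [[0,1],[-12,7]]; det(A-λI) = λ^2 - 7λ + 12.
Eigenvalues λ = 3, 4 with eigenvectors (1,3), (1,4).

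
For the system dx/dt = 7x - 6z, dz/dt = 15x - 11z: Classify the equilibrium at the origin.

stable spiral

A = [[7,-6],[15,-11]]; det(A-λI) = λ^2 + 4λ + 13.
λ = -2 ± 3i: negative real part.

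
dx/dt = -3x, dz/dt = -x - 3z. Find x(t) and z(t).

x(t) = C_2e^(-3t), z(t) = -C_1e^(-3t) - C_2te^(-3t) - 2C_2e^(-3t)

Coefficient matrix A = [[-3, 0], [-1, -3]].
Characteristic polynomial det(A - λI) = λ^2 + 6λ + 9 = 0.
Single eigenvalue λ = -3 with algebraic multiplicity 2.
Eigenvector v = (0,-1); generalized eigenvector w with (A-λI)w=v is (1,-2).
General solution: e^(-3t)[C_1·v + C_2·(t·v + w)].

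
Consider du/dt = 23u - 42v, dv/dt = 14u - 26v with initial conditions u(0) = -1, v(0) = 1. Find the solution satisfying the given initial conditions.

u(t) = -10e^(2t) + 9e^(-5t), v(t) = -5e^(2t) + 6e^(-5t)

Coefficient matrix A = [[23, -42], [14, -26]].
Characteristic polynomial det(A - λI) = λ^2 + 3λ - 10 = 0.
Eigenvalues λ = 2, -5.
For λ=2: (A-λI) row 1 is [21, -42], so an eigenvector is (-2, -1).
For λ=-5: (A-λI) row 1 is [28, -42], so an eigenvector is (-3, -2).
General solution: K_1e^(2t)(-2,-1) + K_2e^(-5t)(-3,-2).
Applying u(0)=-1, v(0)=1 gives K_1=5, K_2=-3.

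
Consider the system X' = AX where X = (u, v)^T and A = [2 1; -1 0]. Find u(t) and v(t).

Coefficient matrix A = [[2, 1], [-1, 0]].
Characteristic polynomial det(A - λI) = λ^2 - 2λ + 1 = 0.
Single eigenvalue λ = 1 with algebraic multiplicity 2.
Eigenvector v = (-1,1); generalized eigenvector w with (A-λI)w=v is (-2,1).
General solution: e^(t)[K_1·v + K_2·(t·v + w)].

u(t) = -K_1e^(t) - K_2te^(t) - 2K_2e^(t), v(t) = K_1e^(t) + K_2te^(t) + K_2e^(t)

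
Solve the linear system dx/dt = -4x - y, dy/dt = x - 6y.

Coefficient matrix A = [[-4, -1], [1, -6]].
Characteristic polynomial det(A - λI) = λ^2 + 10λ + 25 = 0.
Single eigenvalue λ = -5 with algebraic multiplicity 2.
Eigenvector v = (-1,-1); generalized eigenvector w with (A-λI)w=v is (0,1).
General solution: e^(-5t)[C_1·v + C_2·(t·v + w)].

x(t) = -C_1e^(-5t) - C_2te^(-5t), y(t) = -C_1e^(-5t) - C_2te^(-5t) + C_2e^(-5t)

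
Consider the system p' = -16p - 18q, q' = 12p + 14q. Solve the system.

Coefficient matrix A = [[-16, -18], [12, 14]].
Characteristic polynomial det(A - λI) = λ^2 + 2λ - 8 = 0.
Eigenvalues λ = -4, 2.
For λ=-4: (A-λI) row 1 is [-12, -18], so an eigenvector is (-3, 2).
For λ=2: (A-λI) row 1 is [-18, -18], so an eigenvector is (-1, 1).
General solution: K_1e^(-4t)(-3,2) + K_2e^(2t)(-1,1).

p(t) = -3K_1e^(-4t) - K_2e^(2t), q(t) = 2K_1e^(-4t) + K_2e^(2t)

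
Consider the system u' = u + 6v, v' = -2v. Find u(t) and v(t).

u(t) = -K_1e^(t) + 2K_2e^(-2t), v(t) = -K_2e^(-2t)

Coefficient matrix A = [[1, 6], [0, -2]].
Characteristic polynomial det(A - λI) = λ^2 + λ - 2 = 0.
Eigenvalues λ = 1, -2.
For λ=1: (A-λI) row 1 is [0, 6], so an eigenvector is (-1, 0).
For λ=-2: (A-λI) row 1 is [3, 6], so an eigenvector is (2, -1).
General solution: K_1e^(t)(-1,0) + K_2e^(-2t)(2,-1).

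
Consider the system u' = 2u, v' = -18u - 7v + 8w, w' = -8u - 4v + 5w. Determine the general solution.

Coefficient matrix A = [[2, 0, 0], [-18, -7, 8], [-8, -4, 5]].
det(A - λI) = 0 gives eigenvalues λ = 1, -3, 2.
For λ=1: eigenvector (0,1,1).
For λ=-3: eigenvector (0,2,1).
For λ=2: eigenvector (1,-2,0).
General solution: c_1e^(t)(0,1,1) + c_2e^(-3t)(0,2,1) + c_3e^(2t)(1,-2,0).

u(t) = c_3e^(2t), v(t) = c_1e^(t) + 2c_2e^(-3t) - 2c_3e^(2t), w(t) = c_1e^(t) + c_2e^(-3t)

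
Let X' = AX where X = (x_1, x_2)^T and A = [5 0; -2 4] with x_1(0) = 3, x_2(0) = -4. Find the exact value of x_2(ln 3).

A = [[5,0],[-2,4]]; eigenvalues λ = 5, 4.
Eigenvectors: (-1,2) for λ=5, (0,1) for λ=4.
From the initial condition, c_1 = -3, c_2 = 2.
x_2(ln 3) = (-3)(3^5)(2) + (2)(3^4)(1) = -1296.

-1296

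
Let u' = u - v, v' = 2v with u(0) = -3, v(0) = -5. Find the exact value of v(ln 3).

A = [[1,-1],[0,2]]; eigenvalues λ = 1, 2.
Eigenvectors: (-1,0) for λ=1, (1,-1) for λ=2.
From the initial condition, c_1 = 8, c_2 = 5.
v(ln 3) = (8)(3^1)(0) + (5)(3^2)(-1) = -45.

-45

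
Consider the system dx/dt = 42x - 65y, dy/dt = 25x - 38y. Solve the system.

Coefficient matrix A = [[42, -65], [25, -38]].
Characteristic polynomial det(A - λI) = λ^2 - 4λ + 29 = 0.
Eigenvalues λ = 2 ± 5i (complex conjugate pair).
For λ=2+5i: an eigenvector is (-3,-2) - i(2,1) = (-3 - 2i, -2 - i).
A real fundamental pair from Re and Im of e^((2+5i)t)v: X_1 = e^(2t)(cos(5t)·(-3,-2) + sin(5t)·(2,1)), X_2 = e^(2t)(sin(5t)·(-3,-2) - cos(5t)·(2,1)).
General solution: K_1X_1 + K_2X_2.

x(t) = 2K_1e^(2t)sin(5t) - 3K_1e^(2t)cos(5t) - 3K_2e^(2t)sin(5t) - 2K_2e^(2t)cos(5t), y(t) = K_1e^(2t)sin(5t) - 2K_1e^(2t)cos(5t) - 2K_2e^(2t)sin(5t) - K_2e^(2t)cos(5t)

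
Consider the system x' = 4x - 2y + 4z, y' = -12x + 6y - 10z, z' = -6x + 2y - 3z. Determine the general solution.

x(t) = C_1e^(4t) + C_2e^(2t), y(t) = -4C_1e^(4t) - 7C_2e^(2t) + 2C_3e^(t), z(t) = -2C_1e^(4t) - 4C_2e^(2t) + C_3e^(t)

Coefficient matrix A = [[4, -2, 4], [-12, 6, -10], [-6, 2, -3]].
det(A - λI) = 0 gives eigenvalues λ = 4, 2, 1.
For λ=4: eigenvector (1,-4,-2).
For λ=2: eigenvector (1,-7,-4).
For λ=1: eigenvector (0,2,1).
General solution: C_1e^(4t)(1,-4,-2) + C_2e^(2t)(1,-7,-4) + C_3e^(t)(0,2,1).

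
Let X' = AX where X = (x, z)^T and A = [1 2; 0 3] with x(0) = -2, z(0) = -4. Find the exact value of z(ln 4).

-256

A = [[1,2],[0,3]]; eigenvalues λ = 3, 1.
Eigenvectors: (-1,-1) for λ=3, (1,0) for λ=1.
From the initial condition, c_1 = 4, c_2 = 2.
z(ln 4) = (4)(4^3)(-1) + (2)(4^1)(0) = -256.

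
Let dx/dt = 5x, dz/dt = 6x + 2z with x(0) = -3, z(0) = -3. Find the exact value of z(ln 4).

-6096

A = [[5,0],[6,2]]; eigenvalues λ = 2, 5.
Eigenvectors: (0,-1) for λ=2, (-1,-2) for λ=5.
From the initial condition, c_1 = -3, c_2 = 3.
z(ln 4) = (-3)(4^2)(-1) + (3)(4^5)(-2) = -6096.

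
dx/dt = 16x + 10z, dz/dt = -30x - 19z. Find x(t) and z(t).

x(t) = 2K_1e^(t) - K_2e^(-4t), z(t) = -3K_1e^(t) + 2K_2e^(-4t)

Coefficient matrix A = [[16, 10], [-30, -19]].
Characteristic polynomial det(A - λI) = λ^2 + 3λ - 4 = 0.
Eigenvalues λ = 1, -4.
For λ=1: (A-λI) row 1 is [15, 10], so an eigenvector is (2, -3).
For λ=-4: (A-λI) row 1 is [20, 10], so an eigenvector is (-1, 2).
General solution: K_1e^(t)(2,-3) + K_2e^(-4t)(-1,2).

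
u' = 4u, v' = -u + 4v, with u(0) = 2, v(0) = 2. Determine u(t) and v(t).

u(t) = 2e^(4t), v(t) = -2te^(4t) + 2e^(4t)

Coefficient matrix A = [[4, 0], [-1, 4]].
Characteristic polynomial det(A - λI) = λ^2 - 8λ + 16 = 0.
Single eigenvalue λ = 4 with algebraic multiplicity 2.
Eigenvector v = (0,-1); generalized eigenvector w with (A-λI)w=v is (1,1).
General solution: e^(4t)[C_1·v + C_2·(t·v + w)].
Applying u(0)=2, v(0)=2 gives C_1=0, C_2=2.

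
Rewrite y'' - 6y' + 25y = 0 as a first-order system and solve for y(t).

y(t) = C_1e^(3t)cos(4t) + C_2e^(3t)sin(4t)

Let x_1 = y, x_2 = y'. Then x_1' = x_2 and x_2' = -25x_1 + 6x_2.
A = [[0,1],[-25,6]]; det(A-λI) = λ^2 - 6λ + 25.
Eigenvalues λ = 3 ± 4i.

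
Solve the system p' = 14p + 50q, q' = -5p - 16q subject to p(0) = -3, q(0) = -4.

p(t) = -49e^(-t)sin(5t) - 3e^(-t)cos(5t), q(t) = 15e^(-t)sin(5t) - 4e^(-t)cos(5t)

Coefficient matrix A = [[14, 50], [-5, -16]].
Characteristic polynomial det(A - λI) = λ^2 + 2λ + 26 = 0.
Eigenvalues λ = -1 ± 5i (complex conjugate pair).
For λ=-1+5i: an eigenvector is (1,0) - i(3,-1) = (1 - 3i, 0 + i).
A real fundamental pair from Re and Im of e^((-1+5i)t)v: X_1 = e^(-t)(cos(5t)·(1,0) + sin(5t)·(3,-1)), X_2 = e^(-t)(sin(5t)·(1,0) - cos(5t)·(3,-1)).
General solution: K_1X_1 + K_2X_2.
Applying p(0)=-3, q(0)=-4 gives K_1=-15, K_2=-4.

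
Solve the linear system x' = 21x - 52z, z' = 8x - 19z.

x(t) = -2C_1e^(t)sin(4t) - 3C_1e^(t)cos(4t) - 3C_2e^(t)sin(4t) + 2C_2e^(t)cos(4t), z(t) = -C_1e^(t)sin(4t) - C_1e^(t)cos(4t) - C_2e^(t)sin(4t) + C_2e^(t)cos(4t)

Coefficient matrix A = [[21, -52], [8, -19]].
Characteristic polynomial det(A - λI) = λ^2 - 2λ + 17 = 0.
Eigenvalues λ = 1 ± 4i (complex conjugate pair).
For λ=1+4i: an eigenvector is (-3,-1) - i(-2,-1) = (-3 + 2i, -1 + i).
A real fundamental pair from Re and Im of e^((1+4i)t)v: X_1 = e^(t)(cos(4t)·(-3,-1) + sin(4t)·(-2,-1)), X_2 = e^(t)(sin(4t)·(-3,-1) - cos(4t)·(-2,-1)).
General solution: C_1X_1 + C_2X_2.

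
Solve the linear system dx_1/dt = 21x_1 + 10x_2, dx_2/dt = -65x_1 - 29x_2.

x_1(t) = K_1e^(-4t)sin(5t) + K_1e^(-4t)cos(5t) + K_2e^(-4t)sin(5t) - K_2e^(-4t)cos(5t), x_2(t) = -3K_1e^(-4t)sin(5t) - 2K_1e^(-4t)cos(5t) - 2K_2e^(-4t)sin(5t) + 3K_2e^(-4t)cos(5t)

Coefficient matrix A = [[21, 10], [-65, -29]].
Characteristic polynomial det(A - λI) = λ^2 + 8λ + 41 = 0.
Eigenvalues λ = -4 ± 5i (complex conjugate pair).
For λ=-4+5i: an eigenvector is (1,-2) - i(1,-3) = (1 - i, -2 + 3i).
A real fundamental pair from Re and Im of e^((-4+5i)t)v: X_1 = e^(-4t)(cos(5t)·(1,-2) + sin(5t)·(1,-3)), X_2 = e^(-4t)(sin(5t)·(1,-2) - cos(5t)·(1,-3)).
General solution: K_1X_1 + K_2X_2.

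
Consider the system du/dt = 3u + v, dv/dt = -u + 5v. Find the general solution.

u(t) = -C_1e^(4t) - C_2te^(4t) + 2C_2e^(4t), v(t) = -C_1e^(4t) - C_2te^(4t) + C_2e^(4t)

Coefficient matrix A = [[3, 1], [-1, 5]].
Characteristic polynomial det(A - λI) = λ^2 - 8λ + 16 = 0.
Single eigenvalue λ = 4 with algebraic multiplicity 2.
Eigenvector v = (-1,-1); generalized eigenvector w with (A-λI)w=v is (2,1).
General solution: e^(4t)[C_1·v + C_2·(t·v + w)].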